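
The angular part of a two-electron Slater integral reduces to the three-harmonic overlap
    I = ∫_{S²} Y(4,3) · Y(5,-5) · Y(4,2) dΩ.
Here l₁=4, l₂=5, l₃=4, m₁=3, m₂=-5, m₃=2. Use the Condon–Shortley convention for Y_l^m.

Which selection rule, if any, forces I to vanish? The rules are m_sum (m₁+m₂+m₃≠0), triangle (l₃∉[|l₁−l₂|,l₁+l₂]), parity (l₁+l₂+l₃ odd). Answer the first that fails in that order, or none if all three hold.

azimuthal sum: 3 − 5 + 2 = 0  ✓
1 ≤ 4 ≤ 9 (triangle on l)  ✓
L = 4 + 5 + 4 = 13 (odd)  ✗

parity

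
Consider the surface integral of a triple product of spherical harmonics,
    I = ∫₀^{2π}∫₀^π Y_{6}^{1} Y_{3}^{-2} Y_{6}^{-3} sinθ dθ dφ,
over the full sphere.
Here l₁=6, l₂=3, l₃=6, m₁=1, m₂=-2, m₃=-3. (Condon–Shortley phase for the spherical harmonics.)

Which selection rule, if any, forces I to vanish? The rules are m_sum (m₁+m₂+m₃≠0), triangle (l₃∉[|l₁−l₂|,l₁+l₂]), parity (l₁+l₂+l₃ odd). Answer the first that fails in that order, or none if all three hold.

azimuthal sum: 1 − 2 − 3 = -4  ✗
3 ≤ 6 ≤ 9 (triangle on l)
L = 6 + 3 + 6 = 15 (odd)

m_sum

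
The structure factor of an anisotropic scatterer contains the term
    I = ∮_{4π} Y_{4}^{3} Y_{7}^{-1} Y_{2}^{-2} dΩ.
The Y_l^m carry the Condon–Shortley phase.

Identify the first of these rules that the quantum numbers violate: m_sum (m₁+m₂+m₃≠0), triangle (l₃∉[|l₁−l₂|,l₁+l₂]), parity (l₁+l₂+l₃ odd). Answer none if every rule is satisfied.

triangle

m₁+m₂+m₃ = 3 − 1 − 2 = 0  ✓
triangle: |4−7|=3 ≤ l₃=2 ≤ 4+7=11  ✗
parity: l₁+l₂+l₃ = 13 is odd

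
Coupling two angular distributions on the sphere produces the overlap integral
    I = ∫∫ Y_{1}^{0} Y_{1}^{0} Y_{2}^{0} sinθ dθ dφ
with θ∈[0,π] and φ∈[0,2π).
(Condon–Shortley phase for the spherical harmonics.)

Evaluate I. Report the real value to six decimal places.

m-sum 0 ✓  L=4 even ✓  0≤2≤2 ✓
Π(2lᵢ+1) = 3×3×5 = 45
triangle coeff Δ(1,1,2) = 1/30
Σ_t [0,0]: t=0:+1/1 = 1/1
(3j)²=2/15 [(1 1 2; 0 0 0)], sign=+1
(m-triple is (0,0,0) — same symbol as above.)
⇒ 4πI² = 4/5
I = (+1)√(4/5/(4π)) = 0.25231325

0.252313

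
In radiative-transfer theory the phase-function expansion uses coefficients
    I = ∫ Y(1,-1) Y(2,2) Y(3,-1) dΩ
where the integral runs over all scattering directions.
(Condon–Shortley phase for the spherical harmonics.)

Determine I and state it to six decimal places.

m-sum 0 ✓  L=6 even ✓  1≤3≤3 ✓
Π(2lᵢ+1) = 3×5×7 = 105
triangle coeff Δ(1,2,3) = 1/105
Σ_t [0,0]: t=0:+1/4 = 1/4
(3j)²=3/35 [(1 2 3; 0 0 0)], sign=-1
Σ_t [0,0]: t=0:+1/48 = 1/48
(3j)²=1/105 [(1 2 3; -1 2 -1)], sign=+1
⇒ 4πI² = 3/35
I = (-1)√(3/35/(4π)) = -0.08258890

-0.082589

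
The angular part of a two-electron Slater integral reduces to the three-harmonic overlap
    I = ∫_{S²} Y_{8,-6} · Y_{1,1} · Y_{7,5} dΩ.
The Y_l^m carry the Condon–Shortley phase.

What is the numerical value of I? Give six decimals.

Checks pass: Σm=0; 16 even; l₃=7∈[7,9].
(2·8+1)(2·1+1)(2·7+1) = 765
Δ: 2! 14! 0! / 17! → 1/2040
sum: t=1:−1/25401600 = -1/25401600
3j²(8 1 7; 0 0 0) = Δ·Π!·Σ² = 8/255  (sign +1)
sum: t=2:+1/1916006400 = 1/1916006400
3j²(8 1 7; -6 1 5) = Δ·Π!·Σ² = 91/2040  (sign +1)
combine: 4πI² = 765·8/255·91/2040 = 91/85
take √, sign +1: I = 0.29188132

0.291881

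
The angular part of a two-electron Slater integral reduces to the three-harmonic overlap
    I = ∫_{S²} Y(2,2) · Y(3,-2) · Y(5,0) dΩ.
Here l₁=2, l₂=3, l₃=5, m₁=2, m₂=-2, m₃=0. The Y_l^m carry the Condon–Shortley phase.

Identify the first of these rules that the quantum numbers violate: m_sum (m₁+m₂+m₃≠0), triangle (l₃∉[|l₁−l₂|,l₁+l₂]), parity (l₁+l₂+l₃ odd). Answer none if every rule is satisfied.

m₁+m₂+m₃ = 2 − 2 + 0 = 0  ✓
triangle: |2−3|=1 ≤ l₃=5 ≤ 2+3=5  ✓
parity: l₁+l₂+l₃ = 10 is even  ✓

none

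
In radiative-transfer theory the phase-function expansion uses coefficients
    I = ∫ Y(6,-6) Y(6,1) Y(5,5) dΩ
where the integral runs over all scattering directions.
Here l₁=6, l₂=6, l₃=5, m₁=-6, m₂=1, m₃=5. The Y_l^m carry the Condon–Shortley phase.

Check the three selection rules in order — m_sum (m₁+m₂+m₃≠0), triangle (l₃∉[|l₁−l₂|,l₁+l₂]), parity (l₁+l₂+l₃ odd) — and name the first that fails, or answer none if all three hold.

Σmᵢ = 0  ✓
l₃∈[|l₁−l₂|,l₁+l₂]=[0,12], have l₃=5  ✓
Σlᵢ = 17 ⇒ odd  ✗

parity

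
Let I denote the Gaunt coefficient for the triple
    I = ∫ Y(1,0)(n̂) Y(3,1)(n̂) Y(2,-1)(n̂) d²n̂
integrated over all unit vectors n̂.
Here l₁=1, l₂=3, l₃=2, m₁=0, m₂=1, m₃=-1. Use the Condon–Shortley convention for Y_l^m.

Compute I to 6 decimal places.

-0.233597

Rules hold: Σm=0, L=6 even, 2≤2≤4.
N = 3·7·5 = 105
Δ = 2!·0!·4!/7! = 1/105
Racah Σ t=1..1: t=1:−1/4 = -1/4
⇒ 3j(1 3 2; 0 0 0)² = 3/35, sgn -1
Racah Σ t=1..1: t=1:−1/6 = -1/6
⇒ 3j(1 3 2; 0 1 -1)² = 8/105, sgn +1
4πI² = N·(3j₀)²·(3jₘ)² = 24/35
I = -1·√(0.685714/4π) = -0.23359668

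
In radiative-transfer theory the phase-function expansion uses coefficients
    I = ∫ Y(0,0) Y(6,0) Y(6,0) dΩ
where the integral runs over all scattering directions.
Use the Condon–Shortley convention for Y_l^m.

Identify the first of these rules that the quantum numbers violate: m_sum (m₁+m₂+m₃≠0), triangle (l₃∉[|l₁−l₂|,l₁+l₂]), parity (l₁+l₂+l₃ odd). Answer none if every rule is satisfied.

none

m₁+m₂+m₃ = 0 + 0 + 0 = 0  ✓
triangle: |0−6|=6 ≤ l₃=6 ≤ 0+6=6  ✓
parity: l₁+l₂+l₃ = 12 is even  ✓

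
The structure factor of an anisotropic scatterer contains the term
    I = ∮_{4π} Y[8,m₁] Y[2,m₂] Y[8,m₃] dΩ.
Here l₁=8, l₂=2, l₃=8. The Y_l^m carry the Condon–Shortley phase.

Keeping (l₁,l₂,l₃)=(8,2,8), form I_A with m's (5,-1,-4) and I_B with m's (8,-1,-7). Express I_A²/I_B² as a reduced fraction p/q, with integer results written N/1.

Shared (l₁,l₂,l₃)=(8,2,8): N and (l;000)² cancel in I_A²/I_B².
A: Δ = 2!·14!·2!/19! = 1/348840; Racah Σ t=0..1: t=0:+1/479001600 t=1:−1/1916006400 = 1/638668800; ⇒ 3j(8 2 8; 5 -1 -4)² = 117/6460, sgn +1
B: Δ = 2!·14!·2!/19! = 1/348840; Racah Σ t=0..0: t=0:+1/174356582400 = 1/174356582400; ⇒ 3j(8 2 8; 8 -1 -7)² = 5/323, sgn -1
I_A²/I_B² = (117/6460)/(5/323) = 117/100

117/100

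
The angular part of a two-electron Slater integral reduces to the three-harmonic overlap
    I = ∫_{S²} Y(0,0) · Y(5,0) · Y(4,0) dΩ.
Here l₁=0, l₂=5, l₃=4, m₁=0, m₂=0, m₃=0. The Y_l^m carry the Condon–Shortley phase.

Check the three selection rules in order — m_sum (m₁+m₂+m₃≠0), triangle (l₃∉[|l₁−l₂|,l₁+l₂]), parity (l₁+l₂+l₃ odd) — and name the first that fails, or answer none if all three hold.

azimuthal sum: 0 + 0 + 0 = 0  ✓
5 ≤ 4 ≤ 5 (triangle on l)  ✗
L = 0 + 5 + 4 = 9 (odd)

triangle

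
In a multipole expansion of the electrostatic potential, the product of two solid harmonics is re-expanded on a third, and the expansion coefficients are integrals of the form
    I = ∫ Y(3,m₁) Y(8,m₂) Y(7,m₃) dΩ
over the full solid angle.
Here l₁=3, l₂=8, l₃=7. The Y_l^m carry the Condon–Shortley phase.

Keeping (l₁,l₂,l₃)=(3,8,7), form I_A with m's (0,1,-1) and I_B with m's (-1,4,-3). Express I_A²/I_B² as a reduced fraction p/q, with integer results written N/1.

Same 3,8,7: normalisation and zero-m 3j drop out of the ratio.
A: Δ: 4! 2! 12! / 19! → 1/5290740; sum: t=1:−1/11612160 t=2:+1/2419200 t=3:−1/6220800 = 29/174182400; 3j²(3 8 7; 0 1 -1) = Δ·Π!·Σ² = 841/83980  (sign +1)
B: Δ: 4! 2! 12! / 19! → 1/5290740; sum: t=2:+1/58060800 t=3:−1/13063680 t=4:+1/46448640 = -79/2090188800; 3j²(3 8 7; -1 4 -3) = Δ·Π!·Σ² = 68651/5290740  (sign -1)
I_A²/I_B² = (841/83980)/(68651/5290740) = 52983/68651

52983/68651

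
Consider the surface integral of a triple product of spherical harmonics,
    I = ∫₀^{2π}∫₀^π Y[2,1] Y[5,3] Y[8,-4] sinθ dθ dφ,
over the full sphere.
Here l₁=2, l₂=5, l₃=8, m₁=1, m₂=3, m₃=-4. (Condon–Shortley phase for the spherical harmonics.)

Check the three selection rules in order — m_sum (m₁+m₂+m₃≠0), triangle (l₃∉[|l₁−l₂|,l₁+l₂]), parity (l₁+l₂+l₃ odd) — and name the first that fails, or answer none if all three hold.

m₁+m₂+m₃ = 1 + 3 − 4 = 0  ✓
triangle: |2−5|=3 ≤ l₃=8 ≤ 2+5=7  ✗
parity: l₁+l₂+l₃ = 15 is odd

triangle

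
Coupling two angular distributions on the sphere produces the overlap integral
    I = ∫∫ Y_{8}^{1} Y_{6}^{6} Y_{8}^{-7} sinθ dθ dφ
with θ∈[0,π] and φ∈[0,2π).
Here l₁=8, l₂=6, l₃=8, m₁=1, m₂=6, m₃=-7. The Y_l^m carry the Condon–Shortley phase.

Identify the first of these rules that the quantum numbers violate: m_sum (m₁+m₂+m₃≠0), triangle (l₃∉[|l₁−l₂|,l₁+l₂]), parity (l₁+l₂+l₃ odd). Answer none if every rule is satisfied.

azimuthal sum: 1 + 6 − 7 = 0  ✓
2 ≤ 8 ≤ 14 (triangle on l)  ✓
L = 8 + 6 + 8 = 22 (even)  ✓

none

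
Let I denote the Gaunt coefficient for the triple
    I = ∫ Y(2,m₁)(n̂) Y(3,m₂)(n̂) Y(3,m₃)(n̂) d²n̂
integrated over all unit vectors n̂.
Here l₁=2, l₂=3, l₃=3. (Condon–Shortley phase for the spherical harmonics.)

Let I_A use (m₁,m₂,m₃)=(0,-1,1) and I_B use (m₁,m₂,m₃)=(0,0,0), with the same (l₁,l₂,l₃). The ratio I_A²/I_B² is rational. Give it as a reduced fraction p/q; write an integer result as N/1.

Same 2,3,3: normalisation and zero-m 3j drop out of the ratio.
A: Δ: 2! 2! 4! / 9! → 1/3780; sum: t=0:+1/16 t=1:−1/6 t=2:+1/96 = -3/32; 3j²(2 3 3; 0 -1 1) = Δ·Π!·Σ² = 3/140  (sign -1)
B: Δ: 2! 2! 4! / 9! → 1/3780; sum: t=0:+1/24 t=1:−1/4 t=2:+1/24 = -1/6; 3j²(2 3 3; 0 0 0) = Δ·Π!·Σ² = 4/105  (sign +1)
I_A²/I_B² = (3/140)/(4/105) = 9/16

9/16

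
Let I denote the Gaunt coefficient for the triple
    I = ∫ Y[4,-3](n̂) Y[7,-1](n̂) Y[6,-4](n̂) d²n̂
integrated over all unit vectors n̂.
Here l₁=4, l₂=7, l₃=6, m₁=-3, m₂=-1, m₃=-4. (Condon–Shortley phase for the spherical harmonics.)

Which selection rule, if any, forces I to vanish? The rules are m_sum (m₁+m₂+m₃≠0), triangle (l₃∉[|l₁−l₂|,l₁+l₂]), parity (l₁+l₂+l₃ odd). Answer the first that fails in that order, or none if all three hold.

Σmᵢ = -8  ✗
l₃∈[|l₁−l₂|,l₁+l₂]=[3,11], have l₃=6
Σlᵢ = 17 ⇒ odd

m_sum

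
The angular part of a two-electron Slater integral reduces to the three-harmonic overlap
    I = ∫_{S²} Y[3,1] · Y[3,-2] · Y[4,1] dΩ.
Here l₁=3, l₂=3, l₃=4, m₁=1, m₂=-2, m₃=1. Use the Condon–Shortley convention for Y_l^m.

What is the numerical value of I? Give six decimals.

Checks pass: Σm=0; 10 even; l₃=4∈[0,6].
(2·3+1)(2·3+1)(2·4+1) = 441
Δ: 2! 4! 4! / 11! → 1/34650
sum: t=0:+1/72 t=1:−1/16 t=2:+1/72 = -5/144
3j²(3 3 4; 0 0 0) = Δ·Π!·Σ² = 2/77  (sign -1)
sum: t=0:+1/48 t=1:−1/144 = 1/72
3j²(3 3 4; 1 -2 1) = Δ·Π!·Σ² = 16/693  (sign -1)
combine: 4πI² = 441·2/77·16/693 = 32/121
take √, sign +1: I = 0.14506992

0.145070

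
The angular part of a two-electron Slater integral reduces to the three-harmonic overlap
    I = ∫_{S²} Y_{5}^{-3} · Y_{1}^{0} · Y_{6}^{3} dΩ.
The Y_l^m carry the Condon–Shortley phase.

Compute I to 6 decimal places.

-0.212310

m-sum 0 ✓  L=12 even ✓  4≤6≤6 ✓
Π(2lᵢ+1) = 11×3×13 = 429
triangle coeff Δ(5,1,6) = 1/858
Σ_t [0,0]: t=0:+1/14400 = 1/14400
(3j)²=6/143 [(5 1 6; 0 0 0)], sign=+1
Σ_t [0,0]: t=0:+1/80640 = 1/80640
(3j)²=9/286 [(5 1 6; -3 0 3)], sign=-1
⇒ 4πI² = 81/143
I = (-1)√(81/143/(4π)) = -0.21230956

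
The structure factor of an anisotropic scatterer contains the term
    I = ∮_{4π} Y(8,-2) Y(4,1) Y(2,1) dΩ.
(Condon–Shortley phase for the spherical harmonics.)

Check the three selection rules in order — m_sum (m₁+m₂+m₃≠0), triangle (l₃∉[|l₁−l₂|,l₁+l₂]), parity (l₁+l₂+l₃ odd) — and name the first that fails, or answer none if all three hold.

Σmᵢ = 0  ✓
l₃∈[|l₁−l₂|,l₁+l₂]=[4,12], have l₃=2  ✗
Σlᵢ = 14 ⇒ even

triangle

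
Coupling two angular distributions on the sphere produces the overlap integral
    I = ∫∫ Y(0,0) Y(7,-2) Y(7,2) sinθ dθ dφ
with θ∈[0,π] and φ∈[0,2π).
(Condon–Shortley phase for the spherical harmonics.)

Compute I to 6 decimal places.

m-sum 0 ✓  L=14 even ✓  7≤7≤7 ✓
Π(2lᵢ+1) = 1×15×15 = 225
triangle coeff Δ(0,7,7) = 1/15
Σ_t [0,0]: t=0:+1/25401600 = 1/25401600
(3j)²=1/15 [(0 7 7; 0 0 0)], sign=-1
Σ_t [0,0]: t=0:+1/43545600 = 1/43545600
(3j)²=1/15 [(0 7 7; 0 -2 2)], sign=-1
⇒ 4πI² = 1/1
I = (+1)√(1/1/(4π)) = 0.28209479

0.282095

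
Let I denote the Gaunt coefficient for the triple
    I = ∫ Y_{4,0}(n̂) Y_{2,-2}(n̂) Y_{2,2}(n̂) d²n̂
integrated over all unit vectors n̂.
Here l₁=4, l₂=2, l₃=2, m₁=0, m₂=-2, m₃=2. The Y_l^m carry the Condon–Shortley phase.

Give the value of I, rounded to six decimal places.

m-sum 0 ✓  L=8 even ✓  2≤2≤6 ✓
Π(2lᵢ+1) = 9×5×5 = 225
triangle coeff Δ(4,2,2) = 1/630
Σ_t [2,2]: t=2:+1/16 = 1/16
(3j)²=2/35 [(4 2 2; 0 0 0)], sign=+1
Σ_t [0,0]: t=0:+1/576 = 1/576
(3j)²=1/630 [(4 2 2; 0 -2 2)], sign=+1
⇒ 4πI² = 1/49
I = (+1)√(1/49/(4π)) = 0.04029926

0.040299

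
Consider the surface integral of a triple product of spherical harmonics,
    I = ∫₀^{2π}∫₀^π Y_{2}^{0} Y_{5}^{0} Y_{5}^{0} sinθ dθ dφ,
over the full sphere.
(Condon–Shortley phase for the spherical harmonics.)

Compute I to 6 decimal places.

Checks pass: Σm=0; 12 even; l₃=5∈[3,7].
(2·2+1)(2·5+1)(2·5+1) = 605
Δ: 2! 2! 8! / 13! → 1/38610
sum: t=0:+1/2880 t=1:−1/576 t=2:+1/2880 = -1/960
3j²(2 5 5; 0 0 0) = Δ·Π!·Σ² = 10/429  (sign +1)
(m-triple is (0,0,0) — same symbol as above.)
combine: 4πI² = 605·10/429·10/429 = 500/1521
take √, sign +1: I = 0.16173926

0.161739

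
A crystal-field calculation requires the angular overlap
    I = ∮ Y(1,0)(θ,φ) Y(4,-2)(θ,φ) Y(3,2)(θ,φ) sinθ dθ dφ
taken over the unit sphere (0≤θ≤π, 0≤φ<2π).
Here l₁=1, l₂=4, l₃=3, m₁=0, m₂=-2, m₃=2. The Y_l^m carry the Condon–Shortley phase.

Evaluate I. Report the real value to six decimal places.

0.213244

Checks pass: Σm=0; 8 even; l₃=3∈[3,5].
(2·1+1)(2·4+1)(2·3+1) = 189
Δ: 2! 0! 6! / 9! → 1/252
sum: t=1:−1/36 = -1/36
3j²(1 4 3; 0 0 0) = Δ·Π!·Σ² = 4/63  (sign +1)
sum: t=1:−1/120 = -1/120
3j²(1 4 3; 0 -2 2) = Δ·Π!·Σ² = 1/21  (sign +1)
combine: 4πI² = 189·4/63·1/21 = 4/7
take √, sign +1: I = 0.21324362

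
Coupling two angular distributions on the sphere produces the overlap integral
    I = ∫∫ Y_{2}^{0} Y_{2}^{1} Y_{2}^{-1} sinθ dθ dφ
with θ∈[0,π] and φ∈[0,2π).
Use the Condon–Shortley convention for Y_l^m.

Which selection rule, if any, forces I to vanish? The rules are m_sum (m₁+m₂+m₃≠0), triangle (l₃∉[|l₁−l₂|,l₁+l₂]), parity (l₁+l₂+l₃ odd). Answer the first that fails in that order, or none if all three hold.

none

azimuthal sum: 0 + 1 − 1 = 0  ✓
0 ≤ 2 ≤ 4 (triangle on l)  ✓
L = 2 + 2 + 2 = 6 (even)  ✓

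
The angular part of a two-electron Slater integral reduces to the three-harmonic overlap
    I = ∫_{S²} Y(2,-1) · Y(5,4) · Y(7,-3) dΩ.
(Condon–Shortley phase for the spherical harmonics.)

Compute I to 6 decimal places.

-0.071671

m-sum 0 ✓  L=14 even ✓  3≤7≤7 ✓
Π(2lᵢ+1) = 5×11×15 = 825
triangle coeff Δ(2,5,7) = 1/15015
Σ_t [0,0]: t=0:+1/57600 = 1/57600
(3j)²=21/715 [(2 5 7; 0 0 0)], sign=-1
Σ_t [0,0]: t=0:+1/2177280 = 1/2177280
(3j)²=8/3003 [(2 5 7; -1 4 -3)], sign=+1
⇒ 4πI² = 120/1859
I = (-1)√(120/1859/(4π)) = -0.07167142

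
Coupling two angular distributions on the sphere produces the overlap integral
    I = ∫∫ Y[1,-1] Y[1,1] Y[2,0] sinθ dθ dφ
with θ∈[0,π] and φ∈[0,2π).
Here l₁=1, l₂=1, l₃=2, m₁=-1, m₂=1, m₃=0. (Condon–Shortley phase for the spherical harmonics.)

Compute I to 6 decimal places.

Checks pass: Σm=0; 4 even; l₃=2∈[0,2].
(2·1+1)(2·1+1)(2·2+1) = 45
Δ: 0! 2! 2! / 5! → 1/30
sum: t=0:+1/1 = 1/1
3j²(1 1 2; 0 0 0) = Δ·Π!·Σ² = 2/15  (sign +1)
sum: t=0:+1/4 = 1/4
3j²(1 1 2; -1 1 0) = Δ·Π!·Σ² = 1/30  (sign +1)
combine: 4πI² = 45·2/15·1/30 = 1/5
take √, sign +1: I = 0.12615663

0.126157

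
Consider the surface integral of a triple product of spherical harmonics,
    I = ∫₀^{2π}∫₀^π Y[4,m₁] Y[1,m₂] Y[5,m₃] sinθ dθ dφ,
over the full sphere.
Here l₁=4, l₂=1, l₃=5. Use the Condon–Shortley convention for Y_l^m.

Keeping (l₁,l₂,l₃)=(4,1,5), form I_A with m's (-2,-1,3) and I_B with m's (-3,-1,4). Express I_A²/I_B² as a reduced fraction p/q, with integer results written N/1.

7/9

Shared (l₁,l₂,l₃)=(4,1,5): N and (l;000)² cancel in I_A²/I_B².
A: Δ = 0!·8!·2!/11! = 1/495; Racah Σ t=0..0: t=0:+1/2880 = 1/2880; ⇒ 3j(4 1 5; -2 -1 3)² = 28/495, sgn +1
B: Δ = 0!·8!·2!/11! = 1/495; Racah Σ t=0..0: t=0:+1/10080 = 1/10080; ⇒ 3j(4 1 5; -3 -1 4)² = 4/55, sgn -1
I_A²/I_B² = (28/495)/(4/55) = 7/9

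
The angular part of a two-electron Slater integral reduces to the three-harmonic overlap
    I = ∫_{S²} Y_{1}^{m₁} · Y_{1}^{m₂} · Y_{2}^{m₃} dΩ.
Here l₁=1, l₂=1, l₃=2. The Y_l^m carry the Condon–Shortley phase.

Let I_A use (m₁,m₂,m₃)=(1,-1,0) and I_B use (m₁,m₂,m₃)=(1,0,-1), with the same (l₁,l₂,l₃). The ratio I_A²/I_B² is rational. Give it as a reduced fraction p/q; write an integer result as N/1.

1/3

Shared (l₁,l₂,l₃)=(1,1,2): N and (l;000)² cancel in I_A²/I_B².
A: Δ = 0!·2!·2!/5! = 1/30; Racah Σ t=0..0: t=0:+1/4 = 1/4; ⇒ 3j(1 1 2; 1 -1 0)² = 1/30, sgn +1
B: Δ = 0!·2!·2!/5! = 1/30; Racah Σ t=0..0: t=0:+1/2 = 1/2; ⇒ 3j(1 1 2; 1 0 -1)² = 1/10, sgn -1
I_A²/I_B² = (1/30)/(1/10) = 1/3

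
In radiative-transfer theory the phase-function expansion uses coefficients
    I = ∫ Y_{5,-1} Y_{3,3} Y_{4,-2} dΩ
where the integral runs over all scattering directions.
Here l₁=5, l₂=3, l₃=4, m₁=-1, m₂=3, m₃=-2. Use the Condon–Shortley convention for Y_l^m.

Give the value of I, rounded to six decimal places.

0.143662

Checks pass: Σm=0; 12 even; l₃=4∈[2,8].
(2·5+1)(2·3+1)(2·4+1) = 693
Δ: 4! 6! 2! / 13! → 1/180180
sum: t=1:−1/576 t=2:+1/144 t=3:−1/576 = 1/288
3j²(5 3 4; 0 0 0) = Δ·Π!·Σ² = 20/1001  (sign +1)
sum: t=4:+1/2304 = 1/2304
3j²(5 3 4; -1 3 -2) = Δ·Π!·Σ² = 75/4004  (sign +1)
combine: 4πI² = 693·20/1001·75/4004 = 3375/13013
take √, sign +1: I = 0.14366244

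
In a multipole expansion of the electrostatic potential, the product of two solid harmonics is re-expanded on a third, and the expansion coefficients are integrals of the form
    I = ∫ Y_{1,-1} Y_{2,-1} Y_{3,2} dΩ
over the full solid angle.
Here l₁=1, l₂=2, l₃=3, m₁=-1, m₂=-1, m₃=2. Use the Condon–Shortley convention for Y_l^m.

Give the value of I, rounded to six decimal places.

0.261169

m-sum 0 ✓  L=6 even ✓  1≤3≤3 ✓
Π(2lᵢ+1) = 3×5×7 = 105
triangle coeff Δ(1,2,3) = 1/105
Σ_t [0,0]: t=0:+1/4 = 1/4
(3j)²=3/35 [(1 2 3; 0 0 0)], sign=-1
Σ_t [0,0]: t=0:+1/12 = 1/12
(3j)²=2/21 [(1 2 3; -1 -1 2)], sign=-1
⇒ 4πI² = 6/7
I = (+1)√(6/7/(4π)) = 0.26116903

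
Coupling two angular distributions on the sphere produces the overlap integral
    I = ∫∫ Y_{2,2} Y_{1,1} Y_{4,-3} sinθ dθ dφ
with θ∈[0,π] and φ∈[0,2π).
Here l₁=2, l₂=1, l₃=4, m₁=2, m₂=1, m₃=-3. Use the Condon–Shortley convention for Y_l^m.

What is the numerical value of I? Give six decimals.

0.000000

triangle: need 1≤l₃≤3, have 4; I=0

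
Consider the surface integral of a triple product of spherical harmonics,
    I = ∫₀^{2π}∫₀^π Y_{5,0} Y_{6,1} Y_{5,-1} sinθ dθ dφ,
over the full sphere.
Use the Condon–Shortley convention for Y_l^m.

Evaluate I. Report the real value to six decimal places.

Rules hold: Σm=0, L=16 even, 1≤5≤11.
N = 11·13·11 = 1573
Δ = 6!·4!·6!/17! = 1/28588560
Racah Σ t=1..5: t=1:−1/345600 t=2:+1/13824 t=3:−1/5184 t=4:+1/13824 t=5:−1/345600 = -7/129600
⇒ 3j(5 6 5; 0 0 0)² = 80/7293, sgn +1
Racah Σ t=1..5: t=1:−1/2073600 t=2:+1/34560 t=3:−1/6912 t=4:+1/10368 t=5:−1/138240 = -7/259200
⇒ 3j(5 6 5; 0 1 -1)² = 28/7293, sgn -1
4πI² = N·(3j₀)²·(3jₘ)² = 2240/33813
I = -1·√(0.0662467/4π) = -0.07260679

-0.072607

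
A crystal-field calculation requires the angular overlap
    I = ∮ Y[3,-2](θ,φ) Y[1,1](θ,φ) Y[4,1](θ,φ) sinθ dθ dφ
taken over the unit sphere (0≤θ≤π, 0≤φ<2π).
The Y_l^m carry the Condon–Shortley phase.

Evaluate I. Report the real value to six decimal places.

-0.106622

Rules hold: Σm=0, L=8 even, 2≤4≤4.
N = 7·3·9 = 189
Δ = 0!·6!·2!/9! = 1/252
Racah Σ t=0..0: t=0:+1/36 = 1/36
⇒ 3j(3 1 4; 0 0 0)² = 4/63, sgn +1
Racah Σ t=0..0: t=0:+1/240 = 1/240
⇒ 3j(3 1 4; -2 1 1)² = 1/84, sgn -1
4πI² = N·(3j₀)²·(3jₘ)² = 1/7
I = -1·√(0.142857/4π) = -0.10662181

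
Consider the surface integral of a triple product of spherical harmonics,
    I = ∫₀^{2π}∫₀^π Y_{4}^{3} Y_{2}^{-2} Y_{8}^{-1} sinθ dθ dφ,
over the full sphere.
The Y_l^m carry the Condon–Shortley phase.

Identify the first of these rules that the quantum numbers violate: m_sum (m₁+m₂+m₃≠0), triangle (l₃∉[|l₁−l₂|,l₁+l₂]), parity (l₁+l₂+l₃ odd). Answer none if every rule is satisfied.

Σmᵢ = 0  ✓
l₃∈[|l₁−l₂|,l₁+l₂]=[2,6], have l₃=8  ✗
Σlᵢ = 14 ⇒ even

triangle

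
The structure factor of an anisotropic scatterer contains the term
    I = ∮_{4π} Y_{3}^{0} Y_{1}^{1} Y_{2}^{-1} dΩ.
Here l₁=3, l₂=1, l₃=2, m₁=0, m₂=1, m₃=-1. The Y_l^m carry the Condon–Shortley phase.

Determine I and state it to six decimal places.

0.143048

Rules hold: Σm=0, L=6 even, 2≤2≤4.
N = 7·3·5 = 105
Δ = 2!·4!·0!/7! = 1/105
Racah Σ t=1..1: t=1:−1/4 = -1/4
⇒ 3j(3 1 2; 0 0 0)² = 3/35, sgn -1
Racah Σ t=2..2: t=2:+1/12 = 1/12
⇒ 3j(3 1 2; 0 1 -1)² = 1/35, sgn -1
4πI² = N·(3j₀)²·(3jₘ)² = 9/35
I = +1·√(0.257143/4π) = 0.14304817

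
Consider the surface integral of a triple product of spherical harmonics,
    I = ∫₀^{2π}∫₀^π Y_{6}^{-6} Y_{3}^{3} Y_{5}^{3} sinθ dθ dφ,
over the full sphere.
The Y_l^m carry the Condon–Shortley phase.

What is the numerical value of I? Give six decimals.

Rules hold: Σm=0, L=14 even, 3≤5≤9.
N = 13·7·11 = 1001
Δ = 4!·8!·2!/15! = 1/675675
Racah Σ t=1..3: t=1:−1/8640 t=2:+1/2304 t=3:−1/8640 = 7/34560
⇒ 3j(6 3 5; 0 0 0)² = 7/429, sgn -1
Racah Σ t=4..4: t=4:+1/1935360 = 1/1935360
⇒ 3j(6 3 5; -6 3 3)² = 1/91, sgn +1
4πI² = N·(3j₀)²·(3jₘ)² = 7/39
I = -1·√(0.179487/4π) = -0.11951207

-0.119512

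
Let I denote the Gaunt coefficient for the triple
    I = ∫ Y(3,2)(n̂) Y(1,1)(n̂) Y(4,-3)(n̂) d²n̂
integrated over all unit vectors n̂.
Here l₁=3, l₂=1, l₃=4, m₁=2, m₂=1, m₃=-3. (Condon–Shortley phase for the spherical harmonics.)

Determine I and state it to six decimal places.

Checks pass: Σm=0; 8 even; l₃=4∈[2,4].
(2·3+1)(2·1+1)(2·4+1) = 189
Δ: 0! 6! 2! / 9! → 1/252
sum: t=0:+1/36 = 1/36
3j²(3 1 4; 0 0 0) = Δ·Π!·Σ² = 4/63  (sign +1)
sum: t=0:+1/240 = 1/240
3j²(3 1 4; 2 1 -3) = Δ·Π!·Σ² = 1/12  (sign -1)
combine: 4πI² = 189·4/63·1/12 = 1/1
take √, sign -1: I = -0.28209479

-0.282095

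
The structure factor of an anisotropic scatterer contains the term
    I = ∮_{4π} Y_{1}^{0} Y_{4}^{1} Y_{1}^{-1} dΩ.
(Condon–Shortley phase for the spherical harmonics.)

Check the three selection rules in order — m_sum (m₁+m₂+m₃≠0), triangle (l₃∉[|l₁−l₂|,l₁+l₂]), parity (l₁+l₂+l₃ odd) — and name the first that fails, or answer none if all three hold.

triangle

m₁+m₂+m₃ = 0 + 1 − 1 = 0  ✓
triangle: |1−4|=3 ≤ l₃=1 ≤ 1+4=5  ✗
parity: l₁+l₂+l₃ = 6 is even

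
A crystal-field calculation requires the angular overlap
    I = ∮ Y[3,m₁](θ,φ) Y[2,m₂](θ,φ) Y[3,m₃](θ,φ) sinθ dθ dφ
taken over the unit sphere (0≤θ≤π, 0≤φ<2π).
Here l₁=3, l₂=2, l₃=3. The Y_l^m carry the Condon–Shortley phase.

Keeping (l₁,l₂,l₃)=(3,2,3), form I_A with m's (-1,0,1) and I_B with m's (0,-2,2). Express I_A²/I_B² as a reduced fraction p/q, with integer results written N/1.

9/20

Same 3,2,3: normalisation and zero-m 3j drop out of the ratio.
A: Δ: 2! 4! 2! / 9! → 1/3780; sum: t=0:+1/96 t=1:−1/6 t=2:+1/16 = -3/32; 3j²(3 2 3; -1 0 1) = Δ·Π!·Σ² = 3/140  (sign -1)
B: Δ: 2! 4! 2! / 9! → 1/3780; sum: t=0:+1/24 = 1/24; 3j²(3 2 3; 0 -2 2) = Δ·Π!·Σ² = 1/21  (sign -1)
I_A²/I_B² = (3/140)/(1/21) = 9/20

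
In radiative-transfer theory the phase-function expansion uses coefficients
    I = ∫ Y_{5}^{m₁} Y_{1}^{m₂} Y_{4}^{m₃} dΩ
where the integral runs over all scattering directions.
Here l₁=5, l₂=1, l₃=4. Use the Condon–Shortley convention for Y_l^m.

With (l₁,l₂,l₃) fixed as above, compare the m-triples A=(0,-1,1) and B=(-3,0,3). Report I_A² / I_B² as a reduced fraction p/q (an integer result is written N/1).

5/8

Same 5,1,4: normalisation and zero-m 3j drop out of the ratio.
A: Δ: 2! 8! 0! / 11! → 1/495; sum: t=0:+1/1440 = 1/1440; 3j²(5 1 4; 0 -1 1) = Δ·Π!·Σ² = 2/99  (sign -1)
B: Δ: 2! 8! 0! / 11! → 1/495; sum: t=1:−1/5040 = -1/5040; 3j²(5 1 4; -3 0 3) = Δ·Π!·Σ² = 16/495  (sign +1)
I_A²/I_B² = (2/99)/(16/495) = 5/8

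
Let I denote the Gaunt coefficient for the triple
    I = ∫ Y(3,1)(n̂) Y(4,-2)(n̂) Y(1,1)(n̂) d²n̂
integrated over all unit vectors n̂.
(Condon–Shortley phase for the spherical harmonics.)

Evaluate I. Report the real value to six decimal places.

0.238414

Rules hold: Σm=0, L=8 even, 1≤1≤7.
N = 7·9·3 = 189
Δ = 6!·0!·2!/9! = 1/252
Racah Σ t=3..3: t=3:−1/36 = -1/36
⇒ 3j(3 4 1; 0 0 0)² = 4/63, sgn +1
Racah Σ t=2..2: t=2:+1/96 = 1/96
⇒ 3j(3 4 1; 1 -2 1)² = 5/84, sgn +1
4πI² = N·(3j₀)²·(3jₘ)² = 5/7
I = +1·√(0.714286/4π) = 0.23841361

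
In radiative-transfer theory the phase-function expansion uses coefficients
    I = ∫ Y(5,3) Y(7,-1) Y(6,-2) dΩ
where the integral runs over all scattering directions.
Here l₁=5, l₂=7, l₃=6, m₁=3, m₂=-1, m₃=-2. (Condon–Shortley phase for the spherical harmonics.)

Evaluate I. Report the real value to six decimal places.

0.025664

Checks pass: Σm=0; 18 even; l₃=6∈[2,12].
(2·5+1)(2·7+1)(2·6+1) = 2145
Δ: 6! 4! 8! / 19! → 1/174594420
sum: t=1:−1/4147200 t=2:+1/207360 t=3:−1/82944 t=4:+1/207360 t=5:−1/4147200 = -1/345600
3j²(5 7 6; 0 0 0) = Δ·Π!·Σ² = 420/46189  (sign -1)
sum: t=0:+1/4147200 t=1:−1/518400 t=2:+1/663552 = -1/5529600
3j²(5 7 6; 3 -1 -2) = Δ·Π!·Σ² = 98/230945  (sign -1)
combine: 4πI² = 2145·420/46189·98/230945 = 123480/14919047
take √, sign +1: I = 0.02566391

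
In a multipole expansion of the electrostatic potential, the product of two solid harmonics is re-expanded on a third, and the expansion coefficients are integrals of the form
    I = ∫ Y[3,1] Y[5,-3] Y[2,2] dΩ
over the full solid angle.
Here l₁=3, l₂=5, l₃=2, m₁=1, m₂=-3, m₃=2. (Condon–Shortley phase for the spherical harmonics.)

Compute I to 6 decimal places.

m-sum 0 ✓  L=10 even ✓  2≤2≤8 ✓
Π(2lᵢ+1) = 7×11×5 = 385
triangle coeff Δ(3,5,2) = 1/2310
Σ_t [3,3]: t=3:−1/144 = -1/144
(3j)²=10/231 [(3 5 2; 0 0 0)], sign=-1
Σ_t [2,2]: t=2:+1/1152 = 1/1152
(3j)²=1/33 [(3 5 2; 1 -3 2)], sign=+1
⇒ 4πI² = 50/99
I = (-1)√(50/99/(4π)) = -0.20047604

-0.200476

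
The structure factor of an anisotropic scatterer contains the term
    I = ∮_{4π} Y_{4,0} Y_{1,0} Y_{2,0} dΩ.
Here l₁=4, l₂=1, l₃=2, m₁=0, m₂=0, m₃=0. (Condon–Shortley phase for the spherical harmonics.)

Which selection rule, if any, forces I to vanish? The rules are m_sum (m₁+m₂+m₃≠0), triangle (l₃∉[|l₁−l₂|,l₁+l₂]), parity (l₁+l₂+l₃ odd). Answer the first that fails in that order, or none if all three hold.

m₁+m₂+m₃ = 0 + 0 + 0 = 0  ✓
triangle: |4−1|=3 ≤ l₃=2 ≤ 4+1=5  ✗
parity: l₁+l₂+l₃ = 7 is odd

triangle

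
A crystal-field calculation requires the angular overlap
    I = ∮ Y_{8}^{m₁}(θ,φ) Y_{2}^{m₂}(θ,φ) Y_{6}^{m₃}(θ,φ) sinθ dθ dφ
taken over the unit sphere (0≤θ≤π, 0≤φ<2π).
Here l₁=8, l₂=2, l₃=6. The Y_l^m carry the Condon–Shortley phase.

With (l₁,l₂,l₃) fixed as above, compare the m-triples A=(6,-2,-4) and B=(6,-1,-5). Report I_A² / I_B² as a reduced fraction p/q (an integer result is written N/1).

11/8

Same 8,2,6: normalisation and zero-m 3j drop out of the ratio.
A: Δ: 4! 12! 0! / 17! → 1/30940; sum: t=0:+1/174182400 = 1/174182400; 3j²(8 2 6; 6 -2 -4) = Δ·Π!·Σ² = 11/340  (sign +1)
B: Δ: 4! 12! 0! / 17! → 1/30940; sum: t=1:−1/239500800 = -1/239500800; 3j²(8 2 6; 6 -1 -5) = Δ·Π!·Σ² = 2/85  (sign +1)
I_A²/I_B² = (11/340)/(2/85) = 11/8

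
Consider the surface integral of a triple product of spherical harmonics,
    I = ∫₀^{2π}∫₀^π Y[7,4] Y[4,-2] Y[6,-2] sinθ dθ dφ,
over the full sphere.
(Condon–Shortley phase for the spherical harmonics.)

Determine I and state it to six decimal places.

l₁+l₂+l₃=17 is odd: 3j(l;000)=0 ⇒ I=0

0.000000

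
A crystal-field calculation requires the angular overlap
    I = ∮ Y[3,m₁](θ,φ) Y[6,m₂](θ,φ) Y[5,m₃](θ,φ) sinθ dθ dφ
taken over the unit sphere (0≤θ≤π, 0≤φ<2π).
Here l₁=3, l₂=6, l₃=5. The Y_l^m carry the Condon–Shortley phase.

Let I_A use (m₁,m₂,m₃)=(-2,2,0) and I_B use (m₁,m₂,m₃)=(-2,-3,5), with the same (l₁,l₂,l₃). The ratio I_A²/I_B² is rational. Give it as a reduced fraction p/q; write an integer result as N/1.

Shared (l₁,l₂,l₃)=(3,6,5): N and (l;000)² cancel in I_A²/I_B².
A: Δ = 4!·2!·8!/15! = 1/675675; Racah Σ t=3..4: t=3:−1/8640 t=4:+1/13824 = -1/23040; ⇒ 3j(3 6 5; -2 2 0)² = 2/429, sgn +1
B: Δ = 4!·2!·8!/15! = 1/675675; Racah Σ t=3..3: t=3:−1/483840 = -1/483840; ⇒ 3j(3 6 5; -2 -3 5)² = 6/1001, sgn -1
I_A²/I_B² = (2/429)/(6/1001) = 7/9

7/9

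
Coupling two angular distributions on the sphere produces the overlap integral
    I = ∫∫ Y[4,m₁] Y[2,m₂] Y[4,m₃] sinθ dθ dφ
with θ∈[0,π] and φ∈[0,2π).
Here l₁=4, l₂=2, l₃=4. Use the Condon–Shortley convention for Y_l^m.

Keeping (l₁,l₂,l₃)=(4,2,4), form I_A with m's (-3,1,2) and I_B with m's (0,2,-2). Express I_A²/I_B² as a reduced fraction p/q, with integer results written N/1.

Same 4,2,4: normalisation and zero-m 3j drop out of the ratio.
A: Δ: 2! 6! 2! / 11! → 1/13860; sum: t=1:−1/1440 t=2:+1/240 = 1/288; 3j²(4 2 4; -3 1 2) = Δ·Π!·Σ² = 5/132  (sign +1)
B: Δ: 2! 6! 2! / 11! → 1/13860; sum: t=2:+1/192 = 1/192; 3j²(4 2 4; 0 2 -2) = Δ·Π!·Σ² = 3/77  (sign +1)
I_A²/I_B² = (5/132)/(3/77) = 35/36

35/36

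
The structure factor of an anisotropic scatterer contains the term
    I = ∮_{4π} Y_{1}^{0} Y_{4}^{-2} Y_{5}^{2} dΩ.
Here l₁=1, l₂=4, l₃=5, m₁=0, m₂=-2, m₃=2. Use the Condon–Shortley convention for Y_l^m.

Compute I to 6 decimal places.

0.225034

Checks pass: Σm=0; 10 even; l₃=5∈[3,5].
(2·1+1)(2·4+1)(2·5+1) = 297
Δ: 0! 2! 8! / 11! → 1/495
sum: t=0:+1/576 = 1/576
3j²(1 4 5; 0 0 0) = Δ·Π!·Σ² = 5/99  (sign -1)
sum: t=0:+1/1440 = 1/1440
3j²(1 4 5; 0 -2 2) = Δ·Π!·Σ² = 7/165  (sign -1)
combine: 4πI² = 297·5/99·7/165 = 7/11
take √, sign +1: I = 0.22503380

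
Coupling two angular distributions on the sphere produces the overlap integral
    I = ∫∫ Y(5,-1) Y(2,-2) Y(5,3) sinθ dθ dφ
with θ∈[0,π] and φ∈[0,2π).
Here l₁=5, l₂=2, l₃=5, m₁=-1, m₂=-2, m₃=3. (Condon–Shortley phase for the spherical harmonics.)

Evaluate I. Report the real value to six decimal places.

m-sum 0 ✓  L=12 even ✓  3≤5≤7 ✓
Π(2lᵢ+1) = 11×5×11 = 605
triangle coeff Δ(5,2,5) = 1/38610
Σ_t [0,2]: t=0:+1/2880 t=1:−1/576 t=2:+1/2880 = -1/960
(3j)²=10/429 [(5 2 5; 0 0 0)], sign=+1
Σ_t [0,0]: t=0:+1/5760 = 1/5760
(3j)²=56/2145 [(5 2 5; -1 -2 3)], sign=+1
⇒ 4πI² = 560/1521
I = (+1)√(560/1521/(4π)) = 0.17116875

0.171169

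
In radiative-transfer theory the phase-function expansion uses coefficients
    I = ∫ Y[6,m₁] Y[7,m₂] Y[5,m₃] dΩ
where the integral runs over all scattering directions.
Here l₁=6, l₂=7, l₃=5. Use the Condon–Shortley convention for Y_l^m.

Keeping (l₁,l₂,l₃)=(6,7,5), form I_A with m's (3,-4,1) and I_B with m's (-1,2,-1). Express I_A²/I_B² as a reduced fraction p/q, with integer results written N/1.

11/1620

Shared (l₁,l₂,l₃)=(6,7,5): N and (l;000)² cancel in I_A²/I_B².
A: Δ = 8!·4!·6!/19! = 1/174594420; Racah Σ t=0..3: t=0:+1/8709120 t=1:−1/967680 t=2:+1/1036800 t=3:−1/12441600 = -1/29030400; ⇒ 3j(6 7 5; 3 -4 1)² = 9/146965, sgn -1
B: Δ = 8!·4!·6!/19! = 1/174594420; Racah Σ t=3..7: t=3:−1/12441600 t=4:+1/414720 t=5:−1/138240 t=6:+1/311040 t=7:−1/5806080 = -1/537600; ⇒ 3j(6 7 5; -1 2 -1)² = 2916/323323, sgn -1
I_A²/I_B² = (9/146965)/(2916/323323) = 11/1620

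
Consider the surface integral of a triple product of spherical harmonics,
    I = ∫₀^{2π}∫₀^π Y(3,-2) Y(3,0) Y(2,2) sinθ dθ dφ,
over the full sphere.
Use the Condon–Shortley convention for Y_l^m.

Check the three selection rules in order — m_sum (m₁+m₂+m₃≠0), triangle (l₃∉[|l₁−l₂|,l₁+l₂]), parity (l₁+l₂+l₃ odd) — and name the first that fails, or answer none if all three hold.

azimuthal sum: -2 + 0 + 2 = 0  ✓
0 ≤ 2 ≤ 6 (triangle on l)  ✓
L = 3 + 3 + 2 = 8 (even)  ✓

none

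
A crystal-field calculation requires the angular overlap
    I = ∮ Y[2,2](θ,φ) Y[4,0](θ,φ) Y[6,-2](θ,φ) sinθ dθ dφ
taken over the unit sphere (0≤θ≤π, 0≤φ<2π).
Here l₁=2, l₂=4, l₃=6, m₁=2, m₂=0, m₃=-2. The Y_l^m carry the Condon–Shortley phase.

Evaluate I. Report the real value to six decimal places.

m-sum 0 ✓  L=12 even ✓  2≤6≤6 ✓
Π(2lᵢ+1) = 5×9×13 = 585
triangle coeff Δ(2,4,6) = 1/6435
Σ_t [0,0]: t=0:+1/2304 = 1/2304
(3j)²=5/143 [(2 4 6; 0 0 0)], sign=+1
Σ_t [0,0]: t=0:+1/13824 = 1/13824
(3j)²=14/1287 [(2 4 6; 2 0 -2)], sign=+1
⇒ 4πI² = 350/1573
I = (+1)√(350/1573/(4π)) = 0.13306527

0.133065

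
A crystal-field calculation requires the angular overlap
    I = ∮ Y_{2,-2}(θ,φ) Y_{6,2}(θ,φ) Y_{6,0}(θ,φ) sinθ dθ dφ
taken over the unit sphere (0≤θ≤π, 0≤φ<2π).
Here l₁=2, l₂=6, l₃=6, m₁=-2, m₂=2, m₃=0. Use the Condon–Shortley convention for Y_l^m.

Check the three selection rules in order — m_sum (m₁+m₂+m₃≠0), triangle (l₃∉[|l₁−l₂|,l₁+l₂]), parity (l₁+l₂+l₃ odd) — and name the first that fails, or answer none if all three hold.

azimuthal sum: -2 + 2 + 0 = 0  ✓
4 ≤ 6 ≤ 8 (triangle on l)  ✓
L = 2 + 6 + 6 = 14 (even)  ✓

none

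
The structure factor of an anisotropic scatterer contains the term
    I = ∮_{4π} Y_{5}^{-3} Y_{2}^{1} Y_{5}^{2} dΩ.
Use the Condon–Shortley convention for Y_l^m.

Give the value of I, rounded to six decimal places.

-0.161739

Rules hold: Σm=0, L=12 even, 3≤5≤7.
N = 11·5·11 = 605
Δ = 2!·8!·2!/13! = 1/38610
Racah Σ t=0..2: t=0:+1/2880 t=1:−1/576 t=2:+1/2880 = -1/960
⇒ 3j(5 2 5; 0 0 0)² = 10/429, sgn +1
Racah Σ t=1..2: t=1:−1/10080 t=2:+1/2880 = 1/4032
⇒ 3j(5 2 5; -3 1 2)² = 10/429, sgn -1
4πI² = N·(3j₀)²·(3jₘ)² = 500/1521
I = -1·√(0.328731/4π) = -0.16173926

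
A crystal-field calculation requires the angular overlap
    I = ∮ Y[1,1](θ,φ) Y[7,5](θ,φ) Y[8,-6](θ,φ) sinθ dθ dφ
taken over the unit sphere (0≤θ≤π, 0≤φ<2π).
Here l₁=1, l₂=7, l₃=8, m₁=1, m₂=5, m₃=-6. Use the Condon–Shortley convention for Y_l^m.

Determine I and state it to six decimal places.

0.291881

Rules hold: Σm=0, L=16 even, 6≤8≤8.
N = 3·15·17 = 765
Δ = 0!·2!·14!/17! = 1/2040
Racah Σ t=0..0: t=0:+1/25401600 = 1/25401600
⇒ 3j(1 7 8; 0 0 0)² = 8/255, sgn +1
Racah Σ t=0..0: t=0:+1/1916006400 = 1/1916006400
⇒ 3j(1 7 8; 1 5 -6)² = 91/2040, sgn +1
4πI² = N·(3j₀)²·(3jₘ)² = 91/85
I = +1·√(1.07059/4π) = 0.29188132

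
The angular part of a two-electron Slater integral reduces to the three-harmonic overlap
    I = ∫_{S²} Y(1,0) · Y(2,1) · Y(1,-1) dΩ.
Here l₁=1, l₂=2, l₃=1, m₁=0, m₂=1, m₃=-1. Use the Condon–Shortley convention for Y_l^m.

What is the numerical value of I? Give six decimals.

-0.218510

Rules hold: Σm=0, L=4 even, 1≤1≤3.
N = 3·5·3 = 45
Δ = 2!·0!·2!/5! = 1/30
Racah Σ t=1..1: t=1:−1/1 = -1/1
⇒ 3j(1 2 1; 0 0 0)² = 2/15, sgn +1
Racah Σ t=1..1: t=1:−1/2 = -1/2
⇒ 3j(1 2 1; 0 1 -1)² = 1/10, sgn -1
4πI² = N·(3j₀)²·(3jₘ)² = 3/5
I = -1·√(0.6/4π) = -0.21850969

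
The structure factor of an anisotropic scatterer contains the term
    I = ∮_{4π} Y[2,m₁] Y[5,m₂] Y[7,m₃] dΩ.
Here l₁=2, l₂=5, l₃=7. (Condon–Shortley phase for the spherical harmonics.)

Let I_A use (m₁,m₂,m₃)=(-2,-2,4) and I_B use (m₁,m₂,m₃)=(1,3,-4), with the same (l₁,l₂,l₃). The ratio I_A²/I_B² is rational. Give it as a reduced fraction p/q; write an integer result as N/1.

2/3

Same 2,5,7: normalisation and zero-m 3j drop out of the ratio.
A: Δ: 0! 4! 10! / 15! → 1/15015; sum: t=0:+1/725760 = 1/725760; 3j²(2 5 7; -2 -2 4) = Δ·Π!·Σ² = 2/91  (sign -1)
B: Δ: 0! 4! 10! / 15! → 1/15015; sum: t=0:+1/483840 = 1/483840; 3j²(2 5 7; 1 3 -4) = Δ·Π!·Σ² = 3/91  (sign -1)
I_A²/I_B² = (2/91)/(3/91) = 2/3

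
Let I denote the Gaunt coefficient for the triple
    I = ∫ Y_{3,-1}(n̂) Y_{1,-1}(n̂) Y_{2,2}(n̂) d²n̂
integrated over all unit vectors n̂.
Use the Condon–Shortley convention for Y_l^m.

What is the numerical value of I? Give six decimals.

Checks pass: Σm=0; 6 even; l₃=2∈[2,4].
(2·3+1)(2·1+1)(2·2+1) = 105
Δ: 2! 4! 0! / 7! → 1/105
sum: t=1:−1/4 = -1/4
3j²(3 1 2; 0 0 0) = Δ·Π!·Σ² = 3/35  (sign -1)
sum: t=0:+1/48 = 1/48
3j²(3 1 2; -1 -1 2) = Δ·Π!·Σ² = 1/105  (sign +1)
combine: 4πI² = 105·3/35·1/105 = 3/35
take √, sign -1: I = -0.08258890

-0.082589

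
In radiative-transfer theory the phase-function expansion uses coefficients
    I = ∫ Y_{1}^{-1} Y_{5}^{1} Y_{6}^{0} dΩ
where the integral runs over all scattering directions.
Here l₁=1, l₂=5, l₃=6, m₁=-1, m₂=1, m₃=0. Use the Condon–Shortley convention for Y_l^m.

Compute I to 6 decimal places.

m-sum 0 ✓  L=12 even ✓  4≤6≤6 ✓
Π(2lᵢ+1) = 3×11×13 = 429
triangle coeff Δ(1,5,6) = 1/858
Σ_t [0,0]: t=0:+1/14400 = 1/14400
(3j)²=6/143 [(1 5 6; 0 0 0)], sign=+1
Σ_t [0,0]: t=0:+1/34560 = 1/34560
(3j)²=5/286 [(1 5 6; -1 1 0)], sign=+1
⇒ 4πI² = 45/143
I = (+1)√(45/143/(4π)) = 0.15824621

0.158246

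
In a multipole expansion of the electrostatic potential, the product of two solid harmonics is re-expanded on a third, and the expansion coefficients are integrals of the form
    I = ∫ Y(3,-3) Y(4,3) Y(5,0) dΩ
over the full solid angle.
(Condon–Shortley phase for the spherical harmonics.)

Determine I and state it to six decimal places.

-0.098140

m-sum 0 ✓  L=12 even ✓  1≤5≤7 ✓
Π(2lᵢ+1) = 7×9×11 = 693
triangle coeff Δ(3,4,5) = 1/180180
Σ_t [0,2]: t=0:+1/576 t=1:−1/144 t=2:+1/576 = -1/288
(3j)²=20/1001 [(3 4 5; 0 0 0)], sign=+1
Σ_t [2,2]: t=2:+1/5760 = 1/5760
(3j)²=5/572 [(3 4 5; -3 3 0)], sign=-1
⇒ 4πI² = 225/1859
I = (-1)√(225/1859/(4π)) = -0.09814013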